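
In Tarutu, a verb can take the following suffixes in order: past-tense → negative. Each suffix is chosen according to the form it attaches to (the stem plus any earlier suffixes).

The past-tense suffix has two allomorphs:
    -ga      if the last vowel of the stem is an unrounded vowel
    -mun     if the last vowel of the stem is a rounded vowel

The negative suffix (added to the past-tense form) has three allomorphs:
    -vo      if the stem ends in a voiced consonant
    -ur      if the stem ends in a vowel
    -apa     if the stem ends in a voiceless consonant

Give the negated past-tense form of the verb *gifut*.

gifutmunvo

Since the last vowel of *gifut* is /u/ (a rounded vowel), it takes -mun, giving *gifutmun*.
The past-tense form *gifutmun* — final sound /n/ (a voiced consonant) → -vo → *gifutmunvo*.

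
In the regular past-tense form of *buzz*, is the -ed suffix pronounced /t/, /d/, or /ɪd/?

/d/

The stem *buzz* ends in a voiced sound other than /d/.
The -ed suffix is realized as /ɪd/ after /t, d/; as /t/ after other voiceless consonants; and as /d/ after other voiced sounds.
So -ed on *buzz* is pronounced /d/.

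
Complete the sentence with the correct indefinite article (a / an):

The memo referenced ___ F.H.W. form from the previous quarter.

an

The indefinite article is chosen by the initial *sound* of the following word, not its spelling.
The initialism *F.H.W.* is read letter by letter; the first letter, F, is pronounced /ɛf/, which begins with a vowel sound.
So the article is *an*: The memo referenced an F.H.W. form from the previous quarter.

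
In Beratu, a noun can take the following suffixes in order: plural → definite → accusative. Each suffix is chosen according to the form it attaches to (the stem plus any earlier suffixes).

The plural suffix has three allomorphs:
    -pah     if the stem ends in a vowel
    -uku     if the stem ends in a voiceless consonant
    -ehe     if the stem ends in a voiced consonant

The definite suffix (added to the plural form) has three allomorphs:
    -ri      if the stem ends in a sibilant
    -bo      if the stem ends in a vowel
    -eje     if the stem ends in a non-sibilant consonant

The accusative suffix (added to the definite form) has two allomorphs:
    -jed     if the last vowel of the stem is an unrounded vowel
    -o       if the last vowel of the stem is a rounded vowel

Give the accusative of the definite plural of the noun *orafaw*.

*orafaw* — final sound /w/ (a voiced consonant) → -ehe → *orafawehe*.
The plural form *orafawehe*: final sound = /e/, a vowel → -bo → *orafawehebo*.
Since the last vowel of the definite form *orafawehebo* is /o/ (a rounded vowel), it takes -o, giving *orafaweheboo*.

orafaweheboo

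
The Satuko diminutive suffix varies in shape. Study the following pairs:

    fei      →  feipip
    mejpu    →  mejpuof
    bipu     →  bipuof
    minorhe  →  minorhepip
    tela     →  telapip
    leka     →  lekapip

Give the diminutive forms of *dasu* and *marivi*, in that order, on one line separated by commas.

The pattern is rounding harmony: -of when the last vowel of the stem is a rounded vowel (*mejpu*, *bipu*); -pip when the last vowel of the stem is an unrounded vowel (*fei*, *minorhe*, *tela*, *leka*).
*dasu*: last vowel = /u/, a rounded vowel → -of → *dasuof*.
The last vowel of *marivi* is /i/, which is an unrounded vowel, so the suffix is -pip, giving *marivipip*.

dasuof, marivipip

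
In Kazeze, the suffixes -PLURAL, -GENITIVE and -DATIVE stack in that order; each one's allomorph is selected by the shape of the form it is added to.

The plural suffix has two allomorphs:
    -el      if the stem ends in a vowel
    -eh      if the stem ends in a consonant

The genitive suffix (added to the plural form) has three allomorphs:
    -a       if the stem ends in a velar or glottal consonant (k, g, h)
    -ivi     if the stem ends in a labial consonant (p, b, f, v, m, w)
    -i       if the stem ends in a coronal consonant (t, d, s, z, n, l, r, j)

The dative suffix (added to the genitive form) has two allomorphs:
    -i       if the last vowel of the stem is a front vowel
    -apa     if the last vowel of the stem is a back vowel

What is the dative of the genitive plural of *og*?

ogehaapa

Since the final sound of *og* is /g/ (a consonant), it takes -eh, giving *ogeh*.
The plural form *ogeh* — final consonant /h/ (velar/glottal) → -a → *ogeha*.
The genitive form *ogeha* — last vowel /a/ (a back vowel) → -apa → *ogehaapa*.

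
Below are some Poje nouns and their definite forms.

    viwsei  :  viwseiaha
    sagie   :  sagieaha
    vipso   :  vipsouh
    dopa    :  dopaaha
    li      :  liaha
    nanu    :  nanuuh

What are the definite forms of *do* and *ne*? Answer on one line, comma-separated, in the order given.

douh, neaha

The alternation tracks the last vowel of the stem — -uh when the last vowel of the stem is a rounded vowel (*vipso*, *nanu*); -aha when the last vowel of the stem is an unrounded vowel (*viwsei*, *sagie*, *dopa*, *li*).
*do*: last vowel = /o/, a rounded vowel → -uh → *douh*.
Since the last vowel of *ne* is /e/ (an unrounded vowel), it takes -aha, giving *neaha*.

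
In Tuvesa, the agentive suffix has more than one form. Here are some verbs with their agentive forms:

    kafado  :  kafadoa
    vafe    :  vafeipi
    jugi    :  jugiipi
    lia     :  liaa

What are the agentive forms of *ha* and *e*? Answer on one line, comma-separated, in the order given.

Looking at the last vowel of each stem: -ipi when the last vowel of the stem is a front vowel (*vafe*, *jugi*); -a when the last vowel of the stem is a back vowel (*kafado*, *lia*).
*ha* — last vowel /a/ (a back vowel) → -a → *haa*.
The last vowel of *e* is /e/, which is a front vowel, so the suffix is -ipi, giving *eipi*.

haa, eipi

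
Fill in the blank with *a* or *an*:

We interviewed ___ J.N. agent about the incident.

The indefinite article is chosen by the initial *sound* of the following word, not its spelling.
The initialism *J.N.* is read letter by letter; the first letter, J, is pronounced /dʒeɪ/, which begins with a consonant sound.
So the article is *a*: We interviewed a J.N. agent about the incident.

a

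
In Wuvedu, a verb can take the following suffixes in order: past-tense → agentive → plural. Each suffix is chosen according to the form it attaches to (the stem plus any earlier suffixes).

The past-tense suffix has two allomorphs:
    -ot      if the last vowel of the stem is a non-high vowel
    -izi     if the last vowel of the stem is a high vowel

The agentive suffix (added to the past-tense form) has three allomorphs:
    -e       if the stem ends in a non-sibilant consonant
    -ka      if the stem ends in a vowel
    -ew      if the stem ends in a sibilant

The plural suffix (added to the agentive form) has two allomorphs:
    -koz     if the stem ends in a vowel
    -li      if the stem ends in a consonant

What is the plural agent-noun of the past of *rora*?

The last vowel of *rora* is /a/, which is a non-high vowel, so the past-tense suffix is -ot, giving *roraot*.
The past-tense form *roraot*: final sound = /t/, a non-sibilant consonant → -e → *roraote*.
The agentive form *roraote* — final sound /e/ (a vowel) → -koz → *roraotekoz*.

roraotekoz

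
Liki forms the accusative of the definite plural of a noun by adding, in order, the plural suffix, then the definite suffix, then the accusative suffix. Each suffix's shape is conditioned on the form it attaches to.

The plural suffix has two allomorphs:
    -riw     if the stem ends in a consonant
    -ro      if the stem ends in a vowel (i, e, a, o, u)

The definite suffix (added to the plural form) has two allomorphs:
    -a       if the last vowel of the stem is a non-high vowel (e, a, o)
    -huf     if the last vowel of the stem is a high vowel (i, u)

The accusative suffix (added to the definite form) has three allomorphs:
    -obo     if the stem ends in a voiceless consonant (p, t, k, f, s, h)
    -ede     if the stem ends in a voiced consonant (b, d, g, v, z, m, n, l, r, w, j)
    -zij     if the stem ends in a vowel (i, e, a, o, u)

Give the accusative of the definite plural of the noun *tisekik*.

tisekikriwhufobo

The final sound of *tisekik* is /k/, which is a consonant, so the plural suffix is -riw, giving *tisekikriw*.
The plural form *tisekikriw* — last vowel /i/ (a high vowel) → -huf → *tisekikriwhuf*.
The final sound of the definite form *tisekikriwhuf* is /f/, which is a voiceless consonant, so the accusative suffix is -obo, giving *tisekikriwhufobo*.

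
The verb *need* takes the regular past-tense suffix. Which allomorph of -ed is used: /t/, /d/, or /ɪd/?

The stem *need* ends in /t/ or /d/.
The -ed suffix is realized as /ɪd/ after /t, d/; as /t/ after other voiceless consonants; and as /d/ after other voiced sounds.
So -ed on *need* is pronounced /ɪd/.

/ɪd/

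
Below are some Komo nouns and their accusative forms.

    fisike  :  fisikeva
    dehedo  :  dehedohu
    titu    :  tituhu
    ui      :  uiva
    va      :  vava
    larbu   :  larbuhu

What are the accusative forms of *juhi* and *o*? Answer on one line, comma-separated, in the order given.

The pattern is rounding harmony: -hu when the last vowel of the stem is a rounded vowel (*dehedo*, *titu*, *larbu*); -va when the last vowel of the stem is an unrounded vowel (*fisike*, *ui*, *va*).
*juhi* — last vowel /i/ (an unrounded vowel) → -va → *juhiva*.
*o* — last vowel /o/ (a rounded vowel) → -hu → *ohu*.

juhiva, ohu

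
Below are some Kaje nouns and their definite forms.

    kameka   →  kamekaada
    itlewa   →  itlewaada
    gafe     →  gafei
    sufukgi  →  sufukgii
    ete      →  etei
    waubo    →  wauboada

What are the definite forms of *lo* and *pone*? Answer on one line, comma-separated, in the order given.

The suffix is conditioned by the last vowel: -i when the last vowel of the stem is a front vowel (*gafe*, *sufukgi*, *ete*); -ada when the last vowel of the stem is a back vowel (*kameka*, *itlewa*, *waubo*).
*lo*: last vowel = /o/, a back vowel → -ada → *loada*.
Since the last vowel of *pone* is /e/ (a front vowel), it takes -i, giving *ponei*.

loada, ponei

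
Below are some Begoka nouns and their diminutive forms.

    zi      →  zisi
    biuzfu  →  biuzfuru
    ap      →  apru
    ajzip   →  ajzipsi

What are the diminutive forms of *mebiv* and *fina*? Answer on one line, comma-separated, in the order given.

The alternation tracks the last vowel of the stem — -si when the last vowel of the stem is a front vowel (*zi*, *ajzip*); -ru when the last vowel of the stem is a back vowel (*biuzfu*, *ap*).
The last vowel of *mebiv* is /i/, which is a front vowel, so the suffix is -si, giving *mebivsi*.
Since the last vowel of *fina* is /a/ (a back vowel), it takes -ru, giving *finaru*.

mebivsi, finaru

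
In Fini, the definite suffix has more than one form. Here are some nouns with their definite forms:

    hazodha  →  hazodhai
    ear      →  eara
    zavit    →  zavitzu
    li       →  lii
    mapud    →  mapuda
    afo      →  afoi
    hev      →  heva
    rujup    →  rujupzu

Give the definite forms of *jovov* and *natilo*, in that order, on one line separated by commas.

jovova, natiloi

The suffix is conditioned by the final sound: -zu when the stem ends in a voiceless consonant (*zavit*, *rujup*); -a when the stem ends in a voiced consonant (*ear*, *mapud*, *hev*); -i when the stem ends in a vowel (*hazodha*, *li*, *afo*).
*jovov* — final sound /v/ (a voiced consonant) → -a → *jovova*.
Since the final sound of *natilo* is /o/ (a vowel), it takes -i, giving *natiloi*.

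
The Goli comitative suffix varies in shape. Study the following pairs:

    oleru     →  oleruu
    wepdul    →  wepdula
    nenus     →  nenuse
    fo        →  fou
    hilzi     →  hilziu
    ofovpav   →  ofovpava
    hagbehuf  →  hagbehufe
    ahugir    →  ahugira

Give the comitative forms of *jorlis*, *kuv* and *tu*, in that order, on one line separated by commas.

jorlise, kuva, tuu

Looking at the final sound of each stem: -e when the stem ends in a voiceless consonant (*nenus*, *hagbehuf*); -a when the stem ends in a voiced consonant (*wepdul*, *ofovpav*, *ahugir*); -u when the stem ends in a vowel (*oleru*, *fo*, *hilzi*).
Since the final sound of *jorlis* is /s/ (a voiceless consonant), it takes -e, giving *jorlise*.
Since the final sound of *kuv* is /v/ (a voiced consonant), it takes -a, giving *kuva*.
*tu* — final sound /u/ (a vowel) → -u → *tuu*.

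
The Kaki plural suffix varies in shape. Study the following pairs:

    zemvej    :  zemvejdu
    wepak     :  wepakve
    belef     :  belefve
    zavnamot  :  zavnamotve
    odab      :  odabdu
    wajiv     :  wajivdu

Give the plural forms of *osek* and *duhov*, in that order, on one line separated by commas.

Looking at the final consonant of each stem: -ve when the stem ends in a voiceless consonant (*wepak*, *belef*, *zavnamot*); -du when the stem ends in a voiced consonant (*zemvej*, *odab*, *wajiv*).
*osek* — final consonant /k/ (voiceless) → -ve → *osekve*.
Since the final consonant of *duhov* is /v/ (voiced), it takes -du, giving *duhovdu*.

osekve, duhovdu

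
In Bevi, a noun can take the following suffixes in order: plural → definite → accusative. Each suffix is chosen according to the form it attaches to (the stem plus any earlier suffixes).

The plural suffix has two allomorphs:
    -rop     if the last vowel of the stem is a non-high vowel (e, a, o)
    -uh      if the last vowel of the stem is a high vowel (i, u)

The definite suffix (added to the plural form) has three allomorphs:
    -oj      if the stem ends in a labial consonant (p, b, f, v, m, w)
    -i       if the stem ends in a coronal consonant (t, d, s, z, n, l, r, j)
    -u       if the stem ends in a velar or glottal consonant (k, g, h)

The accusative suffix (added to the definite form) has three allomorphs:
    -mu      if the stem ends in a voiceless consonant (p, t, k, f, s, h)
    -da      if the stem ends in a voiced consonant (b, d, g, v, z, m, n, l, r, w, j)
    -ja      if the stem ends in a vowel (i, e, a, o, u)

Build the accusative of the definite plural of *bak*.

Since the last vowel of *bak* is /a/ (a non-high vowel), it takes -rop, giving *bakrop*.
The plural form *bakrop*: final consonant = /p/, labial → -oj → *bakropoj*.
Since the final sound of the definite form *bakropoj* is /j/ (a voiced consonant), it takes -da, giving *bakropojda*.

bakropojda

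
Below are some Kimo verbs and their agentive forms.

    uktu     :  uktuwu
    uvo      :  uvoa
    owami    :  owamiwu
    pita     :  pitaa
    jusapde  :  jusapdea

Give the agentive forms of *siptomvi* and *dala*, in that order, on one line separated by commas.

The pattern is height harmony: -wu when the last vowel of the stem is a high vowel (*uktu*, *owami*); -a when the last vowel of the stem is a non-high vowel (*uvo*, *pita*, *jusapde*).
*siptomvi* — last vowel /i/ (a high vowel) → -wu → *siptomviwu*.
Since the last vowel of *dala* is /a/ (a non-high vowel), it takes -a, giving *dalaa*.

siptomviwu, dalaa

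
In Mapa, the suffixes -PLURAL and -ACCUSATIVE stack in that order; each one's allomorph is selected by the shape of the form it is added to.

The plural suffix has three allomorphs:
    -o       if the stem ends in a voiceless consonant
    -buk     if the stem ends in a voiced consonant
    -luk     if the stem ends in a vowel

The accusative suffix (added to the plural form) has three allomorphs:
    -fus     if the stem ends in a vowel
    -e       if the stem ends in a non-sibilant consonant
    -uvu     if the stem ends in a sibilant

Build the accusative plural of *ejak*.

ejakofus

Since the final sound of *ejak* is /k/ (a voiceless consonant), it takes -o, giving *ejako*.
The final sound of the plural form *ejako* is /o/, which is a vowel, so the accusative suffix is -fus, giving *ejakofus*.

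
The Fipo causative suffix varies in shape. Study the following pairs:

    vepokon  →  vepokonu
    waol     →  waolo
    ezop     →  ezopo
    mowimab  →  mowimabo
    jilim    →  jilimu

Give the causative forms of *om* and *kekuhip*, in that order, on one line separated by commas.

omu, kekuhipo

The pattern is nasality of the final consonant: -u when the stem ends in a nasal (*vepokon*, *jilim*); -o when the stem ends in a non-nasal consonant (*waol*, *ezop*, *mowimab*).
The final consonant of *om* is /m/, which is a nasal, so the suffix is -u, giving *omu*.
Since the final consonant of *kekuhip* is /p/ (non-nasal), it takes -o, giving *kekuhipo*.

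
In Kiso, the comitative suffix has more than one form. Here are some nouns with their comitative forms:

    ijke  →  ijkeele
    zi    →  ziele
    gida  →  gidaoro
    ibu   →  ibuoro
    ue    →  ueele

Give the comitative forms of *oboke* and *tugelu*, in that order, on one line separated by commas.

Looking at the last vowel of each stem: -ele when the last vowel of the stem is a front vowel (*ijke*, *zi*, *ue*); -oro when the last vowel of the stem is a back vowel (*gida*, *ibu*).
Since the last vowel of *oboke* is /e/ (a front vowel), it takes -ele, giving *obokeele*.
*tugelu*: last vowel = /u/, a back vowel → -oro → *tugeluoro*.

obokeele, tugeluoro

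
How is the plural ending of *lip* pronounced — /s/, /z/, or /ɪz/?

The stem *lip* ends in a voiceless non-sibilant consonant.
The plural suffix surfaces as /ɪz/ after sibilants, /s/ after other voiceless consonants, and /z/ after other voiced sounds.
So the plural -s on *lip* is pronounced /s/.

/s/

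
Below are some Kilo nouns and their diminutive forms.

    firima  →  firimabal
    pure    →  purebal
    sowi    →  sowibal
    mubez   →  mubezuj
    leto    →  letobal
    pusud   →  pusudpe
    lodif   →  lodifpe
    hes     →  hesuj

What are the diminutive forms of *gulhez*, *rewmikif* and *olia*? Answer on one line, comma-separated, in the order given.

Looking at the final sound of each stem: -uj when the stem ends in a sibilant (*mubez*, *hes*); -pe when the stem ends in a non-sibilant consonant (*pusud*, *lodif*); -bal when the stem ends in a vowel (*firima*, *pure*, *sowi*, *leto*).
The final sound of *gulhez* is /z/, which is a sibilant, so the suffix is -uj, giving *gulhezuj*.
The final sound of *rewmikif* is /f/, which is a non-sibilant consonant, so the suffix is -pe, giving *rewmikifpe*.
*olia*: final sound = /a/, a vowel → -bal → *oliabal*.

gulhezuj, rewmikifpe, oliabal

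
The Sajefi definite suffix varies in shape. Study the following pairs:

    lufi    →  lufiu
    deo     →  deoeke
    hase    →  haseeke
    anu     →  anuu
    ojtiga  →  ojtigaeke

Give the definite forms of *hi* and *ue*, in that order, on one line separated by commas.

hiu, ueeke

Looking at the last vowel of each stem: -u when the last vowel of the stem is a high vowel (*lufi*, *anu*); -eke when the last vowel of the stem is a non-high vowel (*deo*, *hase*, *ojtiga*).
*hi* — last vowel /i/ (a high vowel) → -u → *hiu*.
Since the last vowel of *ue* is /e/ (a non-high vowel), it takes -eke, giving *ueeke*.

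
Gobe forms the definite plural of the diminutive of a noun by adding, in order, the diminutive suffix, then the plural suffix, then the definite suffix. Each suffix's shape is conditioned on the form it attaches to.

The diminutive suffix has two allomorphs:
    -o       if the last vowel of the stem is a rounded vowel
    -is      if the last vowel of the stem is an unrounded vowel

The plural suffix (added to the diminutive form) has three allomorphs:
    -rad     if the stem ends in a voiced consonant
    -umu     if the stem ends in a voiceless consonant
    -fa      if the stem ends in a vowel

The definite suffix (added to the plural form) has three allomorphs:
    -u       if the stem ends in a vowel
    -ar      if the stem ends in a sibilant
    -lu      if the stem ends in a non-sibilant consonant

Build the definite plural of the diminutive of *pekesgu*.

pekesguofau

*pekesgu* — last vowel /u/ (a rounded vowel) → -o → *pekesguo*.
The diminutive form *pekesguo*: final sound = /o/, a vowel → -fa → *pekesguofa*.
The plural form *pekesguofa* — final sound /a/ (a vowel) → -u → *pekesguofau*.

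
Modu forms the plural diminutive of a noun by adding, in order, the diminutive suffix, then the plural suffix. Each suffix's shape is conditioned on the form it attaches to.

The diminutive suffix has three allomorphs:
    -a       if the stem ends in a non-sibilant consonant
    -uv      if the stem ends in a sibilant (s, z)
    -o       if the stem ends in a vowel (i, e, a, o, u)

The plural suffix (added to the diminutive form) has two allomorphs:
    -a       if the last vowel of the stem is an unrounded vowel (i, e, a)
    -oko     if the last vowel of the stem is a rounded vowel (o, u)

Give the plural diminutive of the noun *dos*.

The final sound of *dos* is /s/, which is a sibilant, so the diminutive suffix is -uv, giving *dosuv*.
The diminutive form *dosuv* — last vowel /u/ (a rounded vowel) → -oko → *dosuvoko*.

dosuvoko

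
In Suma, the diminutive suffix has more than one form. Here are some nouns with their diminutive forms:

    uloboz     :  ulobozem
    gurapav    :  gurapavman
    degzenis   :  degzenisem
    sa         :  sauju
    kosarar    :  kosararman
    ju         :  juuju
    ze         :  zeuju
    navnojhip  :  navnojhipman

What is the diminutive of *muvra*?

The suffix is conditioned by the final sound: -em when the stem ends in a sibilant (*uloboz*, *degzenis*); -man when the stem ends in a non-sibilant consonant (*gurapav*, *kosarar*, *navnojhip*); -uju when the stem ends in a vowel (*sa*, *ju*, *ze*).
The final sound of *muvra* is /a/, which is a vowel, so the suffix is -uju, giving *muvrauju*.

muvrauju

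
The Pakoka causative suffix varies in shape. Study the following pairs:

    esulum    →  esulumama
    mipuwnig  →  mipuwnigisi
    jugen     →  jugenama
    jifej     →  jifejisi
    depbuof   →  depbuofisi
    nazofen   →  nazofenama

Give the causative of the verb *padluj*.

padlujisi

The suffix is conditioned by the final consonant: -ama when the stem ends in a nasal (*esulum*, *jugen*, *nazofen*); -isi when the stem ends in a non-nasal consonant (*mipuwnig*, *jifej*, *depbuof*).
The final consonant of *padluj* is /j/, which is non-nasal, so the suffix is -isi, giving *padlujisi*.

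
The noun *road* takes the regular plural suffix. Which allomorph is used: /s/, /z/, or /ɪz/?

/z/

The stem *road* ends in a voiced non-sibilant sound.
The plural suffix surfaces as /ɪz/ after sibilants, /s/ after other voiceless consonants, and /z/ after other voiced sounds.
So the plural -s on *road* is pronounced /z/.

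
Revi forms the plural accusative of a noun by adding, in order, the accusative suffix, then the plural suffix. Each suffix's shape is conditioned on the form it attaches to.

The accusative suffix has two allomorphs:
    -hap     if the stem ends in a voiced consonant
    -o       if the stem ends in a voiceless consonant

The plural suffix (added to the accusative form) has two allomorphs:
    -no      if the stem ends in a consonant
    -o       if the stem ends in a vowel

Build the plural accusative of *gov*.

*gov* — final consonant /v/ (voiced) → -hap → *govhap*.
The accusative form *govhap*: final sound = /p/, a consonant → -no → *govhapno*.

govhapno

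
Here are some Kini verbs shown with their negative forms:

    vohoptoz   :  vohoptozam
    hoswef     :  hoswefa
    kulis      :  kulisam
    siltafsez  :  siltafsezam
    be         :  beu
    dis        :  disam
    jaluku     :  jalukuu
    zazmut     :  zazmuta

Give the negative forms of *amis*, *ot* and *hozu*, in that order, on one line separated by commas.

The alternation tracks the final sound of the stem — -am when the stem ends in a sibilant (*vohoptoz*, *kulis*, *siltafsez*, *dis*); -a when the stem ends in a non-sibilant consonant (*hoswef*, *zazmut*); -u when the stem ends in a vowel (*be*, *jaluku*).
*amis* — final sound /s/ (a sibilant) → -am → *amisam*.
*ot* — final sound /t/ (a non-sibilant consonant) → -a → *ota*.
*hozu* — final sound /u/ (a vowel) → -u → *hozuu*.

amisam, ota, hozuu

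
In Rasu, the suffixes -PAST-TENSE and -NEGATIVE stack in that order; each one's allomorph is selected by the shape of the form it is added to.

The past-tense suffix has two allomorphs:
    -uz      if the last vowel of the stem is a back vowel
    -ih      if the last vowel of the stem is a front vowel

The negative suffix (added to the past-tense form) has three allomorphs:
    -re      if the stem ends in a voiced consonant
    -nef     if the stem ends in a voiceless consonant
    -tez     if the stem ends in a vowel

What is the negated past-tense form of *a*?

auzre

The last vowel of *a* is /a/, which is a back vowel, so the past-tense suffix is -uz, giving *auz*.
The past-tense form *auz*: final sound = /z/, a voiced consonant → -re → *auzre*.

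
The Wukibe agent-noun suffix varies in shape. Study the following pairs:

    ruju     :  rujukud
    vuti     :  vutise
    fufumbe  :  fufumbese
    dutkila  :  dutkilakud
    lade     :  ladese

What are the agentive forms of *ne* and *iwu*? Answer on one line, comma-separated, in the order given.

The pattern is front/back vowel harmony: -se when the last vowel of the stem is a front vowel (*vuti*, *fufumbe*, *lade*); -kud when the last vowel of the stem is a back vowel (*ruju*, *dutkila*).
*ne* — last vowel /e/ (a front vowel) → -se → *nese*.
Since the last vowel of *iwu* is /u/ (a back vowel), it takes -kud, giving *iwukud*.

nese, iwukud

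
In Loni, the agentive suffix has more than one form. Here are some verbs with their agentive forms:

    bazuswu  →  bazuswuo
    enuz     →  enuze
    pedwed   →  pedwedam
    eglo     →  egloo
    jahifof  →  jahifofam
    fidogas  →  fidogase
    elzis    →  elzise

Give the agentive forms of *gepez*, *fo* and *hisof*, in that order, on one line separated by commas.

The pattern is sibilance of the final sound: -e when the stem ends in a sibilant (*enuz*, *fidogas*, *elzis*); -am when the stem ends in a non-sibilant consonant (*pedwed*, *jahifof*); -o when the stem ends in a vowel (*bazuswu*, *eglo*).
Since the final sound of *gepez* is /z/ (a sibilant), it takes -e, giving *gepeze*.
Since the final sound of *fo* is /o/ (a vowel), it takes -o, giving *foo*.
Since the final sound of *hisof* is /f/ (a non-sibilant consonant), it takes -am, giving *hisofam*.

gepeze, foo, hisofam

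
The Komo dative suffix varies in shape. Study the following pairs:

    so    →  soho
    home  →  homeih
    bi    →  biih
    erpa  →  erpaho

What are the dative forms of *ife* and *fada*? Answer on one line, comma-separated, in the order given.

Looking at the last vowel of each stem: -ih when the last vowel of the stem is a front vowel (*home*, *bi*); -ho when the last vowel of the stem is a back vowel (*so*, *erpa*).
The last vowel of *ife* is /e/, which is a front vowel, so the suffix is -ih, giving *ifeih*.
*fada*: last vowel = /a/, a back vowel → -ho → *fadaho*.

ifeih, fadaho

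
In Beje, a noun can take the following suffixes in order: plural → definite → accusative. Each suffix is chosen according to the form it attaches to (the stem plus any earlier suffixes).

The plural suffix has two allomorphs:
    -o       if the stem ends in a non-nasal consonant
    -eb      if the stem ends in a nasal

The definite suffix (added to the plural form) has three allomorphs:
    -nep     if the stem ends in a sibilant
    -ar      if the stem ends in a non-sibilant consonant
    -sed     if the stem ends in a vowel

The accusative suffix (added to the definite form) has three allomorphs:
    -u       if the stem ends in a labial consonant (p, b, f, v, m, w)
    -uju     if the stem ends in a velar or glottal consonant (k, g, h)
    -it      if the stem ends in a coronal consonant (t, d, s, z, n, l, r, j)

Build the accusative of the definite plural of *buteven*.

butevenebarit

The final consonant of *buteven* is /n/, which is a nasal, so the plural suffix is -eb, giving *buteveneb*.
The plural form *buteveneb* — final sound /b/ (a non-sibilant consonant) → -ar → *butevenebar*.
The final consonant of the definite form *butevenebar* is /r/, which is coronal, so the accusative suffix is -it, giving *butevenebarit*.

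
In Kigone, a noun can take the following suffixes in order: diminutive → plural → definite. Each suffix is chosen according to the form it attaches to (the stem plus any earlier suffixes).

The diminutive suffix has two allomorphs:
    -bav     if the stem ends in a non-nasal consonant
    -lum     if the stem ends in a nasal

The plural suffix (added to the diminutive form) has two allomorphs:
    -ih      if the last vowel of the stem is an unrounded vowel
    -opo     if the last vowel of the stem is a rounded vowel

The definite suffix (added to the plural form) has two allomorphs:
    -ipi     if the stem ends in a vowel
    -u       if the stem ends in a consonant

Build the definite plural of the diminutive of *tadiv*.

tadivbavihu

*tadiv* — final consonant /v/ (non-nasal) → -bav → *tadivbav*.
The diminutive form *tadivbav* — last vowel /a/ (an unrounded vowel) → -ih → *tadivbavih*.
The plural form *tadivbavih* — final sound /h/ (a consonant) → -u → *tadivbavihu*.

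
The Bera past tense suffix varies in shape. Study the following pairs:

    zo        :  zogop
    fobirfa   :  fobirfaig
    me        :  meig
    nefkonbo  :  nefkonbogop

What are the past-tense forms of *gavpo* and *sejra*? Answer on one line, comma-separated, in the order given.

The suffix is conditioned by the last vowel: -gop when the last vowel of the stem is a rounded vowel (*zo*, *nefkonbo*); -ig when the last vowel of the stem is an unrounded vowel (*fobirfa*, *me*).
*gavpo*: last vowel = /o/, a rounded vowel → -gop → *gavpogop*.
The last vowel of *sejra* is /a/, which is an unrounded vowel, so the suffix is -ig, giving *sejraig*.

gavpogop, sejraig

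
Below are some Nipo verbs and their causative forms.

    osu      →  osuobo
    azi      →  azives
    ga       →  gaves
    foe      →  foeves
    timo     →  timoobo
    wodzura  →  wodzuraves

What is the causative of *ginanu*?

Looking at the last vowel of each stem: -obo when the last vowel of the stem is a rounded vowel (*osu*, *timo*); -ves when the last vowel of the stem is an unrounded vowel (*azi*, *ga*, *foe*, *wodzura*).
*ginanu*: last vowel = /u/, a rounded vowel → -obo → *ginanuobo*.

ginanuobo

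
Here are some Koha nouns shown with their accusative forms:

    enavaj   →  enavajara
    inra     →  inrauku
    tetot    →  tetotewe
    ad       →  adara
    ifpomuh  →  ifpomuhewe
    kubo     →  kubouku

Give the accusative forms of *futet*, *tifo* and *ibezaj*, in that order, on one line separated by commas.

futetewe, tifouku, ibezajara

The pattern is voicing of the final sound: -ewe when the stem ends in a voiceless consonant (*tetot*, *ifpomuh*); -ara when the stem ends in a voiced consonant (*enavaj*, *ad*); -uku when the stem ends in a vowel (*inra*, *kubo*).
*futet*: final sound = /t/, a voiceless consonant → -ewe → *futetewe*.
*tifo*: final sound = /o/, a vowel → -uku → *tifouku*.
*ibezaj* — final sound /j/ (a voiced consonant) → -ara → *ibezajara*.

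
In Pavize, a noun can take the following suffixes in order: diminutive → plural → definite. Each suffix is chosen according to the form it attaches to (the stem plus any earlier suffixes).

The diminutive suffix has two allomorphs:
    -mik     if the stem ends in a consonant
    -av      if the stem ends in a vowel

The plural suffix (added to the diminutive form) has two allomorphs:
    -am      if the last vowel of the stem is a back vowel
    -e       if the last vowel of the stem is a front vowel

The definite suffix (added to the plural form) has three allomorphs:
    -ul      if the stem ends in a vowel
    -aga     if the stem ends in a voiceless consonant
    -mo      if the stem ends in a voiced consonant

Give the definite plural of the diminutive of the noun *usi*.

usiavammo

*usi*: final sound = /i/, a vowel → -av → *usiav*.
The diminutive form *usiav*: last vowel = /a/, a back vowel → -am → *usiavam*.
The plural form *usiavam*: final sound = /m/, a voiced consonant → -mo → *usiavammo*.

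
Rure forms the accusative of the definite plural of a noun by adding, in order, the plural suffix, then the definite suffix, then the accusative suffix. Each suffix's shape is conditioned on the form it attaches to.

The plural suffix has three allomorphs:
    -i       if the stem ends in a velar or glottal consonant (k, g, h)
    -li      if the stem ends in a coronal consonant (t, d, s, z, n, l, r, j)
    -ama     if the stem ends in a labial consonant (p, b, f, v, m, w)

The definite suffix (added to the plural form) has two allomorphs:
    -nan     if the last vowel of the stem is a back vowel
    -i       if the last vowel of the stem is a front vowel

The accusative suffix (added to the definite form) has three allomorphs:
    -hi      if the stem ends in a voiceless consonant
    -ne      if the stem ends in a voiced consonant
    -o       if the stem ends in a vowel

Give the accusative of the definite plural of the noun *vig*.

vigiio

Since the final consonant of *vig* is /g/ (velar/glottal), it takes -i, giving *vigi*.
The plural form *vigi* — last vowel /i/ (a front vowel) → -i → *vigii*.
Since the final sound of the definite form *vigii* is /i/ (a vowel), it takes -o, giving *vigiio*.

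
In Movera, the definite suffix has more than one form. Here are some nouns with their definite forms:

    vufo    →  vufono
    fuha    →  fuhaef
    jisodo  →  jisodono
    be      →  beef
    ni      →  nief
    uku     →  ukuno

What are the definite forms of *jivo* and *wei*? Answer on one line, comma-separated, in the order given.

jivono, weief

The suffix is conditioned by the last vowel: -no when the last vowel of the stem is a rounded vowel (*vufo*, *jisodo*, *uku*); -ef when the last vowel of the stem is an unrounded vowel (*fuha*, *be*, *ni*).
The last vowel of *jivo* is /o/, which is a rounded vowel, so the suffix is -no, giving *jivono*.
The last vowel of *wei* is /i/, which is an unrounded vowel, so the suffix is -ef, giving *weief*.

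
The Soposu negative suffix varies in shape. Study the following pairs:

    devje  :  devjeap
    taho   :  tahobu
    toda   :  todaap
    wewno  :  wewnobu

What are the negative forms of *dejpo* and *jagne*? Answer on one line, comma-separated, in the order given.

The suffix is conditioned by the last vowel: -bu when the last vowel of the stem is a rounded vowel (*taho*, *wewno*); -ap when the last vowel of the stem is an unrounded vowel (*devje*, *toda*).
Since the last vowel of *dejpo* is /o/ (a rounded vowel), it takes -bu, giving *dejpobu*.
*jagne* — last vowel /e/ (an unrounded vowel) → -ap → *jagneap*.

dejpobu, jagneap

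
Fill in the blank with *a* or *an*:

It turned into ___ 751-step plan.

The indefinite article is chosen by the initial *sound* of the following word, not its spelling.
The number *751* is spoken "seven hundred …", beginning with /ˈsɛvən/ — a consonant sound.
So the article is *a*: It turned into a 751-step plan.

a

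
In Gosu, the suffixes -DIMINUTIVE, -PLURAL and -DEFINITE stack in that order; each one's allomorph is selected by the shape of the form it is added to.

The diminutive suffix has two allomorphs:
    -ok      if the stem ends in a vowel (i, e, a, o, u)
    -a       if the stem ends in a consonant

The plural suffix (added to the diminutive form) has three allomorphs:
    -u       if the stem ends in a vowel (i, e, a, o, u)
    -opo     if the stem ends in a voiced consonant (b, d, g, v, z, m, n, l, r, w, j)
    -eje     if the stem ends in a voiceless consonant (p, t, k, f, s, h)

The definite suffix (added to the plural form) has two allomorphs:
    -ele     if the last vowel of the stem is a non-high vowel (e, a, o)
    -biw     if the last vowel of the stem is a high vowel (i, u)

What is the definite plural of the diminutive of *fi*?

Since the final sound of *fi* is /i/ (a vowel), it takes -ok, giving *fiok*.
The diminutive form *fiok*: final sound = /k/, a voiceless consonant → -eje → *fiokeje*.
The plural form *fiokeje* — last vowel /e/ (a non-high vowel) → -ele → *fiokejeele*.

fiokejeele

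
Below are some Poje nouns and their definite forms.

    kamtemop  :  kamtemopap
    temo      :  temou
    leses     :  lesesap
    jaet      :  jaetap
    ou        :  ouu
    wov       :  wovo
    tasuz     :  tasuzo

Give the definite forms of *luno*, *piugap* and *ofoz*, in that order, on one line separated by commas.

lunou, piugapap, ofozo

The alternation tracks the final sound of the stem — -ap when the stem ends in a voiceless consonant (*kamtemop*, *leses*, *jaet*); -o when the stem ends in a voiced consonant (*wov*, *tasuz*); -u when the stem ends in a vowel (*temo*, *ou*).
Since the final sound of *luno* is /o/ (a vowel), it takes -u, giving *lunou*.
*piugap*: final sound = /p/, a voiceless consonant → -ap → *piugapap*.
*ofoz*: final sound = /z/, a voiced consonant → -o → *ofozo*.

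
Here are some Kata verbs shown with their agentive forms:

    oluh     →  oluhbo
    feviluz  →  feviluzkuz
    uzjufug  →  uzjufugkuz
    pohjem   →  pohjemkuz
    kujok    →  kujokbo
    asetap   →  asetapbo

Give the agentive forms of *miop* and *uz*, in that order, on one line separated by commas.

miopbo, uzkuz

The pattern is voicing of the final consonant: -bo when the stem ends in a voiceless consonant (*oluh*, *kujok*, *asetap*); -kuz when the stem ends in a voiced consonant (*feviluz*, *uzjufug*, *pohjem*).
*miop* — final consonant /p/ (voiceless) → -bo → *miopbo*.
*uz* — final consonant /z/ (voiced) → -kuz → *uzkuz*.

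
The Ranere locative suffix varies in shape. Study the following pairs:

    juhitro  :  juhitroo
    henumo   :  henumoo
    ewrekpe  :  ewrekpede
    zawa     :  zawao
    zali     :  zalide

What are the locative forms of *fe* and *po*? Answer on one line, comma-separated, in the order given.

fede, poo

The pattern is front/back vowel harmony: -de when the last vowel of the stem is a front vowel (*ewrekpe*, *zali*); -o when the last vowel of the stem is a back vowel (*juhitro*, *henumo*, *zawa*).
The last vowel of *fe* is /e/, which is a front vowel, so the suffix is -de, giving *fede*.
*po* — last vowel /o/ (a back vowel) → -o → *poo*.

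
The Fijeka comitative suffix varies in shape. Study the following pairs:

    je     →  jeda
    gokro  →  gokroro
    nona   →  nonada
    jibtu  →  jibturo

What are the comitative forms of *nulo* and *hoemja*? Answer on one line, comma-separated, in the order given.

nuloro, hoemjada

The pattern is rounding harmony: -ro when the last vowel of the stem is a rounded vowel (*gokro*, *jibtu*); -da when the last vowel of the stem is an unrounded vowel (*je*, *nona*).
*nulo*: last vowel = /o/, a rounded vowel → -ro → *nuloro*.
*hoemja*: last vowel = /a/, an unrounded vowel → -da → *hoemjada*.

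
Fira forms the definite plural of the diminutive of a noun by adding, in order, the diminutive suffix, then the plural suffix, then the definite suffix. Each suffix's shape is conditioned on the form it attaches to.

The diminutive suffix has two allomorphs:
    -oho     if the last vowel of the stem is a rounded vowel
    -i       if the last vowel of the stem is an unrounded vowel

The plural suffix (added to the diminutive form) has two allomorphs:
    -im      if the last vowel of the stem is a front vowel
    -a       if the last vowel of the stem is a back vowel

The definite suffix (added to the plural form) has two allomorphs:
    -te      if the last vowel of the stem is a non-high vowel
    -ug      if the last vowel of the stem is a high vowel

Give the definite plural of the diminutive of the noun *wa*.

The last vowel of *wa* is /a/, which is an unrounded vowel, so the diminutive suffix is -i, giving *wai*.
The diminutive form *wai*: last vowel = /i/, a front vowel → -im → *waiim*.
The plural form *waiim* — last vowel /i/ (a high vowel) → -ug → *waiimug*.

waiimug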